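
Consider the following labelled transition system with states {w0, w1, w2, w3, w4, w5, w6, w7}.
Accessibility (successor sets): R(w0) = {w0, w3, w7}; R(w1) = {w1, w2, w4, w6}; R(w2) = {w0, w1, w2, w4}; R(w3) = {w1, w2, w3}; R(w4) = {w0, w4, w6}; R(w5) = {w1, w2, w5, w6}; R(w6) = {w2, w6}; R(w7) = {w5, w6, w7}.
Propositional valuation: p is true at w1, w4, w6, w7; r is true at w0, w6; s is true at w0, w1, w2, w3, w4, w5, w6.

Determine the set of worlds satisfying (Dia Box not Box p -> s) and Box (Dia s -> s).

w1, w2, w3, w4, w5, w6

Recall that Box ψ holds at a world iff ψ holds at every accessible world, and Dia ψ holds iff ψ holds at some accessible world.
Let φ = (Dia Box not Box p -> s) and Box (Dia s -> s). Evaluate φ at each world:
  w0 (successors {w0, w3, w7}): φ is false.
  w1 (successors {w1, w2, w4, w6}): φ is true.
  w2 (successors {w0, w1, w2, w4}): φ is true.
  w3 (successors {w1, w2, w3}): φ is true.
  w4 (successors {w0, w4, w6}): φ is true.
  w5 (successors {w1, w2, w5, w6}): φ is true.
  w6 (successors {w2, w6}): φ is true.
  w7 (successors {w5, w6, w7}): φ is false.
For instance, at w6:
  At w6: Dia Box not Box p -> s is true, Box (Dia s -> s) is true, so (Dia Box not Box p -> s) and Box (Dia s -> s) is true.
    At w6: Dia Box not Box p is true, s is true, so Dia Box not Box p -> s is true.
      At w6: Dia Box not Box p requires Box not Box p at some successor in {w2, w6}.
        Box not Box p holds at w2, so Dia Box not Box p is true at w6.
    At w6: Box (Dia s -> s) requires Dia s -> s at every successor {w2, w6}.
      At w2: Dia s -> s is true.
      At w6: Dia s -> s is true.
    So Box (Dia s -> s) is true at w6.
Satisfying worlds: {w1, w2, w3, w4, w5, w6}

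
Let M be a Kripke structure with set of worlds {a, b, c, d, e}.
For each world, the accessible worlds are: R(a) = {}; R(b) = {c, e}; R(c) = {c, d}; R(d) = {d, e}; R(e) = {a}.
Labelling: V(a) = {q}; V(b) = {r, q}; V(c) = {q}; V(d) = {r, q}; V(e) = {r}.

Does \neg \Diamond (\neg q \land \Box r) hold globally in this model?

Recall that \Box ψ holds at a world iff ψ holds at every accessible world, and \Diamond ψ holds iff ψ holds at some accessible world.
Let φ = \neg \Diamond (\neg q \land \Box r). Evaluate φ at each world:
  a (successors ∅): φ is true.
  b (successors {c, e}): φ is true.
  c (successors {c, d}): φ is true.
  d (successors {d, e}): φ is true.
  e (successors {a}): φ is true.
For instance, at e:
  At e: \Diamond (\neg q \land \Box r) is false, so \neg \Diamond (\neg q \land \Box r) is true.
    At e: \Diamond (\neg q \land \Box r) requires \neg q \land \Box r at some successor in {a}.
      At a: \neg q \land \Box r is false.
    So \Diamond (\neg q \land \Box r) is false at e.

Yes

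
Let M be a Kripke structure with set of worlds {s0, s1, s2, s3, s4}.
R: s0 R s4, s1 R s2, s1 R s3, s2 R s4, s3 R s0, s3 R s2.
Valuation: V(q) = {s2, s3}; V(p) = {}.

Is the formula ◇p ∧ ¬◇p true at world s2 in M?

No

Recall that ◇ψ holds at a world iff ψ holds at some accessible world.
At s2: ◇p is false, ¬◇p is true, so ◇p ∧ ¬◇p is false.
  At s2: ◇p requires p at some successor in {s4}.
    At s4: p is false.
  So ◇p is false at s2.
  At s2: ◇p is false, so ¬◇p is true.
    At s2: ◇p requires p at some successor in {s4}.
      At s4: p is false.
    So ◇p is false at s2.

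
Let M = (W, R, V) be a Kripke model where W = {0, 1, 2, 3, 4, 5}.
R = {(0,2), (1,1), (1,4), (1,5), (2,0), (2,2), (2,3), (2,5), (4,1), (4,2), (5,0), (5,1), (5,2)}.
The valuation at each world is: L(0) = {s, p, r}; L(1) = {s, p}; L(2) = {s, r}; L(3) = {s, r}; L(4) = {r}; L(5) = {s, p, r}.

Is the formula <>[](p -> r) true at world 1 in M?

No

At 1: <>[](p -> r) requires [](p -> r) at some successor in {1, 4, 5}.
  At 1: [](p -> r) is false.
  At 4: [](p -> r) is false.
  At 5: [](p -> r) is false.
So <>[](p -> r) is false at 1.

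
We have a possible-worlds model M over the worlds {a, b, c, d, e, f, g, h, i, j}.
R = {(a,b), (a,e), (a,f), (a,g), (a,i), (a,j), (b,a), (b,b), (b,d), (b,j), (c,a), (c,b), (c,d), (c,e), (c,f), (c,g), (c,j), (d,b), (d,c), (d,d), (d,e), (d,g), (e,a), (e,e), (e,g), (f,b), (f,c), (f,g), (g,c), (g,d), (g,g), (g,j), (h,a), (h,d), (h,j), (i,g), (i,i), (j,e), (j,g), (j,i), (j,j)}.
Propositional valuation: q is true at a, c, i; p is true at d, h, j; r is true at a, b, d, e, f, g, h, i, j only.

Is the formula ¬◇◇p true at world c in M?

No

At c: ◇◇p is true, so ¬◇◇p is false.
  At c: ◇◇p requires ◇p at some successor in {a, b, d, e, f, g, j}.
    ◇p holds at a, so ◇◇p is true at c.
      At a: ◇p requires p at some successor in {b, e, f, g, i, j}.
        p holds at j, so ◇p is true at a.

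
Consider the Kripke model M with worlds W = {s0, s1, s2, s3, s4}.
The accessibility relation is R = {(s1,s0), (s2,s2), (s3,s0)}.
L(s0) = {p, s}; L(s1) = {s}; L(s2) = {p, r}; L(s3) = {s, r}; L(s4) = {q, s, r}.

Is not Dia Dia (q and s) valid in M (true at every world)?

Yes

Let φ = not Dia Dia (q and s). Evaluate φ at each world:
  s0 (successors ∅): φ is true.
  s1 (successors {s0}): φ is true.
  s2 (successors {s2}): φ is true.
  s3 (successors {s0}): φ is true.
  s4 (successors ∅): φ is true.
For instance, at s1:
  At s1: Dia Dia (q and s) is false, so not Dia Dia (q and s) is true.
    At s1: Dia Dia (q and s) requires Dia (q and s) at some successor in {s0}.
      At s0: Dia (q and s) is false.
    So Dia Dia (q and s) is false at s1.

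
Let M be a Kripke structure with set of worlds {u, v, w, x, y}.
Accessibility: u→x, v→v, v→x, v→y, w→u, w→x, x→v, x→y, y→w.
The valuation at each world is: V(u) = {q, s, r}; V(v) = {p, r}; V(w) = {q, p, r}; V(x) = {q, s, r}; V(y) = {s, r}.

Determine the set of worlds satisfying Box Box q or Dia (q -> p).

v, x, y

Let φ = Box Box q or Dia (q -> p). Evaluate φ at each world:
  u (successors {x}): φ is false.
  v (successors {v, x, y}): φ is true.
  w (successors {u, x}): φ is false.
  x (successors {v, y}): φ is true.
  y (successors {w}): φ is true.
For instance, at u:
  At u: Box Box q is false, Dia (q -> p) is false, so Box Box q or Dia (q -> p) is false.
    At u: Box Box q requires Box q at every successor {x}.
      Box q fails at x, so Box Box q is false at u.
    At u: Dia (q -> p) requires q -> p at some successor in {x}.
      At x: q -> p is false.
    So Dia (q -> p) is false at u.
Satisfying worlds: {v, x, y}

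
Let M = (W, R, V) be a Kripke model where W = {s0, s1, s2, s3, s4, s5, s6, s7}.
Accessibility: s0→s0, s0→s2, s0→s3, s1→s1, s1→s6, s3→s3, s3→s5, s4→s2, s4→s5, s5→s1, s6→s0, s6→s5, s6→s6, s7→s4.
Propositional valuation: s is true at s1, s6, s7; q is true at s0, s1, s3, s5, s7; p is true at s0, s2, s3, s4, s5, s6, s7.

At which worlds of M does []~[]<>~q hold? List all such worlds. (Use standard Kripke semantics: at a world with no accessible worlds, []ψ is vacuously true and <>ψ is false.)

s2, s7

Let φ = []~[]<>~q. Evaluate φ at each world:
  s0 (successors {s0, s2, s3}): φ is false.
  s1 (successors {s1, s6}): φ is false.
  s2 (successors ∅): φ is true.
  s3 (successors {s3, s5}): φ is false.
  s4 (successors {s2, s5}): φ is false.
  s5 (successors {s1}): φ is false.
  s6 (successors {s0, s5, s6}): φ is false.
  s7 (successors {s4}): φ is true.
For instance, at s0:
  At s0: []~[]<>~q requires ~[]<>~q at every successor {s0, s2, s3}.
    ~[]<>~q fails at s2, so []~[]<>~q is false at s0.
      At s2: []<>~q is true, so ~[]<>~q is false.
Satisfying worlds: {s2, s7}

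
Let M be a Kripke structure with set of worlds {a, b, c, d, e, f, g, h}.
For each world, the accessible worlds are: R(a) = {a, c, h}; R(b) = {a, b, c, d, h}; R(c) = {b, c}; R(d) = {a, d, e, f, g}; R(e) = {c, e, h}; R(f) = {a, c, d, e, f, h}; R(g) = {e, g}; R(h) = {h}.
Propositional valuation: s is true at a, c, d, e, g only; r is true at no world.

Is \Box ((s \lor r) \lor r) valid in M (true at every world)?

No

Recall that \Box ψ holds at a world iff ψ holds at every accessible world, and \Diamond ψ holds iff ψ holds at some accessible world.
Let φ = \Box ((s \lor r) \lor r). Evaluate φ at each world:
  a (successors {a, c, h}): φ is false.
  b (successors {a, b, c, d, h}): φ is false.
  c (successors {b, c}): φ is false.
  d (successors {a, d, e, f, g}): φ is false.
  e (successors {c, e, h}): φ is false.
  f (successors {a, c, d, e, f, h}): φ is false.
  g (successors {e, g}): φ is true.
  h (successors {h}): φ is false.
Detail at a (counterexample):
  At a: \Box ((s \lor r) \lor r) requires (s \lor r) \lor r at every successor {a, c, h}.
    (s \lor r) \lor r fails at h, so \Box ((s \lor r) \lor r) is false at a.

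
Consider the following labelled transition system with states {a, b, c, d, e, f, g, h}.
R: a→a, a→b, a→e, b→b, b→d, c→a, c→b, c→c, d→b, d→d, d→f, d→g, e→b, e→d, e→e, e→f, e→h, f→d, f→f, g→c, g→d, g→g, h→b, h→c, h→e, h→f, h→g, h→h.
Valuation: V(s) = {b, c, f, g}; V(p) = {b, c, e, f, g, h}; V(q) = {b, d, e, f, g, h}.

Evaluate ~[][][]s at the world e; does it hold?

Recall that []ψ holds at a world iff ψ holds at every accessible world, and <>ψ holds iff ψ holds at some accessible world.
At e: [][][]s is false, so ~[][][]s is true.
  At e: [][][]s requires [][]s at every successor {b, d, e, f, h}.
    [][]s fails at b, so [][][]s is false at e.
      At b: [][]s requires []s at every successor {b, d}.
        []s fails at b, so [][]s is false at b.

Yes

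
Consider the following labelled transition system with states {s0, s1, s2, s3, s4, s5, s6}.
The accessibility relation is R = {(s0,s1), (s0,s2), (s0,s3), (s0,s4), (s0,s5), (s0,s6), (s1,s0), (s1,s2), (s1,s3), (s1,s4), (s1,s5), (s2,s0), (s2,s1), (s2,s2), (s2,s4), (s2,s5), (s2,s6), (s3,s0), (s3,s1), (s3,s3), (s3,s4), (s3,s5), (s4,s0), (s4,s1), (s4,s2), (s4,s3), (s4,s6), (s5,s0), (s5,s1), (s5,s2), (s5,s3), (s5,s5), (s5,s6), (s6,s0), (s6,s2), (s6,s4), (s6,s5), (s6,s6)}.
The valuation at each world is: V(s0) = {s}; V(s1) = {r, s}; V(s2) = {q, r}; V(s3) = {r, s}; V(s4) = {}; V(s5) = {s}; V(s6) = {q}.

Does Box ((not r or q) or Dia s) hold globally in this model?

Let φ = Box ((not r or q) or Dia s). Evaluate φ at each world:
  s0 (successors {s1, s2, s3, s4, s5, s6}): φ is true.
  s1 (successors {s0, s2, s3, s4, s5}): φ is true.
  s2 (successors {s0, s1, s2, s4, s5, s6}): φ is true.
  s3 (successors {s0, s1, s3, s4, s5}): φ is true.
  s4 (successors {s0, s1, s2, s3, s6}): φ is true.
  s5 (successors {s0, s1, s2, s3, s5, s6}): φ is true.
  s6 (successors {s0, s2, s4, s5, s6}): φ is true.
For instance, at s5:
  At s5: Box ((not r or q) or Dia s) requires (not r or q) or Dia s at every successor {s0, s1, s2, s3, s5, s6}.
    At s0: (not r or q) or Dia s is true.
    At s1: (not r or q) or Dia s is true.
    At s2: (not r or q) or Dia s is true.
    At s3: (not r or q) or Dia s is true.
    At s5: (not r or q) or Dia s is true.
    At s6: (not r or q) or Dia s is true.
  So Box ((not r or q) or Dia s) is true at s5.

Yes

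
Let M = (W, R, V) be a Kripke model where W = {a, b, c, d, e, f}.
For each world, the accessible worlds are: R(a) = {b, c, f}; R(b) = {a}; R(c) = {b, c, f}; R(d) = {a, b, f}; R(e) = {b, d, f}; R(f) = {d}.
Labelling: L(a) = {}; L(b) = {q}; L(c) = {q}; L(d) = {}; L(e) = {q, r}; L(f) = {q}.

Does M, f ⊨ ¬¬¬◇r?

Yes

At f: ¬¬◇r is false, so ¬¬¬◇r is true.
  At f: ¬◇r is true, so ¬¬◇r is false.
    At f: ◇r is false, so ¬◇r is true.
      At f: ◇r requires r at some successor in {d}.
        At d: r is false.
      So ◇r is false at f.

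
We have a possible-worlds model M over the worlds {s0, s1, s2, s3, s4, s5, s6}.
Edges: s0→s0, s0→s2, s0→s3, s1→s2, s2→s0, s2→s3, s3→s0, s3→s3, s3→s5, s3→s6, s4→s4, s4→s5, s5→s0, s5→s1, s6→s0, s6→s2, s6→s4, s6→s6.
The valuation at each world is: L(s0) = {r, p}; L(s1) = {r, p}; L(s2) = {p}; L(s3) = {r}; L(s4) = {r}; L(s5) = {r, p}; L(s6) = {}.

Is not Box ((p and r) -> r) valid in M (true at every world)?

No

Recall that Box ψ holds at a world iff ψ holds at every accessible world, and Dia ψ holds iff ψ holds at some accessible world.
Let φ = not Box ((p and r) -> r). Evaluate φ at each world:
  s0 (successors {s0, s2, s3}): φ is false.
  s1 (successors {s2}): φ is false.
  s2 (successors {s0, s3}): φ is false.
  s3 (successors {s0, s3, s5, s6}): φ is false.
  s4 (successors {s4, s5}): φ is false.
  s5 (successors {s0, s1}): φ is false.
  s6 (successors {s0, s2, s4, s6}): φ is false.
Detail at s0 (counterexample):
  At s0: Box ((p and r) -> r) is true, so not Box ((p and r) -> r) is false.
    At s0: Box ((p and r) -> r) requires (p and r) -> r at every successor {s0, s2, s3}.
      At s0: (p and r) -> r is true.
      At s2: (p and r) -> r is true.
      At s3: (p and r) -> r is true.
    So Box ((p and r) -> r) is true at s0.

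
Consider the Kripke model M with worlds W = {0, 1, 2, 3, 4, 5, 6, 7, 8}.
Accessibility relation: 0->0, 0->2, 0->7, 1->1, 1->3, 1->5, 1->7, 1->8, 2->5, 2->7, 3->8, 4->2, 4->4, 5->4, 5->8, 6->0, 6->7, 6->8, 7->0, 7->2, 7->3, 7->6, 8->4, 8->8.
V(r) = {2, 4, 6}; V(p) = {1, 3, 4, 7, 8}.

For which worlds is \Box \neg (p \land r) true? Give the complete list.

0, 1, 2, 3, 6, 7

Let φ = \Box \neg (p \land r). Evaluate φ at each world:
  0 (successors {0, 2, 7}): φ is true.
  1 (successors {1, 3, 5, 7, 8}): φ is true.
  2 (successors {5, 7}): φ is true.
  3 (successors {8}): φ is true.
  4 (successors {2, 4}): φ is false.
  5 (successors {4, 8}): φ is false.
  6 (successors {0, 7, 8}): φ is true.
  7 (successors {0, 2, 3, 6}): φ is true.
  8 (successors {4, 8}): φ is false.
For instance, at 3:
  At 3: \Box \neg (p \land r) requires \neg (p \land r) at every successor {8}.
    At 8: \neg (p \land r) is true.
  So \Box \neg (p \land r) is true at 3.
Satisfying worlds: {0, 1, 2, 3, 6, 7}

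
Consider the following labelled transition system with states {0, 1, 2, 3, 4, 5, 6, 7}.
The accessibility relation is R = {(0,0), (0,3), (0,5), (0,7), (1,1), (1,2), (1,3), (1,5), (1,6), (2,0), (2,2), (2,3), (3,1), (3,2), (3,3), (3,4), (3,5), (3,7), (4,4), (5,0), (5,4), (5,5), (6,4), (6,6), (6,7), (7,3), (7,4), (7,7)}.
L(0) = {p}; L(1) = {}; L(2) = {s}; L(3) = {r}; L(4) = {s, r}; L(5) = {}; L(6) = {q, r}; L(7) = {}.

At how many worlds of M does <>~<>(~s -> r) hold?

0

Let φ = <>~<>(~s -> r). Evaluate φ at each world:
  0 (successors {0, 3, 5, 7}): φ is false.
  1 (successors {1, 2, 3, 5, 6}): φ is false.
  2 (successors {0, 2, 3}): φ is false.
  3 (successors {1, 2, 3, 4, 5, 7}): φ is false.
  4 (successors {4}): φ is false.
  5 (successors {0, 4, 5}): φ is false.
  6 (successors {4, 6, 7}): φ is false.
  7 (successors {3, 4, 7}): φ is false.
For instance, at 4:
  At 4: <>~<>(~s -> r) requires ~<>(~s -> r) at some successor in {4}.
    At 4: ~<>(~s -> r) is false.
  So <>~<>(~s -> r) is false at 4.
Satisfying worlds: none.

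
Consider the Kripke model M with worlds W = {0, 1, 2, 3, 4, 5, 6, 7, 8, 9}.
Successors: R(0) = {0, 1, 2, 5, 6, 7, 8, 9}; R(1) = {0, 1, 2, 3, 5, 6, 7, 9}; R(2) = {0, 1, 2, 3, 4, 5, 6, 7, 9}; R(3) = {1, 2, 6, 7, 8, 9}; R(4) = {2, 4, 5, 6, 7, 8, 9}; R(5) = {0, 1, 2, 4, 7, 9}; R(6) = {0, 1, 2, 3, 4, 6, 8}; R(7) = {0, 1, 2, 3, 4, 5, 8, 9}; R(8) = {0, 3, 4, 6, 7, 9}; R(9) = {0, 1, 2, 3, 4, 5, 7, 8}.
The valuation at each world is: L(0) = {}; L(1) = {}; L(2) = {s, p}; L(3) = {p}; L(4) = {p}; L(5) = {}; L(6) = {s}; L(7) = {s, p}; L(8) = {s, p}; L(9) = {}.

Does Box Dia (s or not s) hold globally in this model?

Let φ = Box Dia (s or not s). Evaluate φ at each world:
  0 (successors {0, 1, 2, 5, 6, 7, 8, 9}): φ is true.
  1 (successors {0, 1, 2, 3, 5, 6, 7, 9}): φ is true.
  2 (successors {0, 1, 2, 3, 4, 5, 6, 7, 9}): φ is true.
  3 (successors {1, 2, 6, 7, 8, 9}): φ is true.
  4 (successors {2, 4, 5, 6, 7, 8, 9}): φ is true.
  5 (successors {0, 1, 2, 4, 7, 9}): φ is true.
  6 (successors {0, 1, 2, 3, 4, 6, 8}): φ is true.
  7 (successors {0, 1, 2, 3, 4, 5, 8, 9}): φ is true.
  8 (successors {0, 3, 4, 6, 7, 9}): φ is true.
  9 (successors {0, 1, 2, 3, 4, 5, 7, 8}): φ is true.
For instance, at 9:
  At 9: Box Dia (s or not s) requires Dia (s or not s) at every successor {0, 1, 2, 3, 4, 5, 7, 8}.
    At 0: Dia (s or not s) is true.
    At 1: Dia (s or not s) is true.
    At 2: Dia (s or not s) is true.
    At 3: Dia (s or not s) is true.
    At 4: Dia (s or not s) is true.
    At 5: Dia (s or not s) is true.
    At 7: Dia (s or not s) is true.
    At 8: Dia (s or not s) is true.
  So Box Dia (s or not s) is true at 9.

Yes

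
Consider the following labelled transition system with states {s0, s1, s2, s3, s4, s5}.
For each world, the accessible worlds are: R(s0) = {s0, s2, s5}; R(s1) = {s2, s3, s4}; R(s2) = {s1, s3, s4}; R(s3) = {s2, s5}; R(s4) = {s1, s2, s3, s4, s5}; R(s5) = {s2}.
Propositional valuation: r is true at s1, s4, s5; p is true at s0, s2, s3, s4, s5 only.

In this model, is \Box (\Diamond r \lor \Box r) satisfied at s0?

No

Recall that \Box ψ holds at a world iff ψ holds at every accessible world, and \Diamond ψ holds iff ψ holds at some accessible world.
At s0: \Box (\Diamond r \lor \Box r) requires \Diamond r \lor \Box r at every successor {s0, s2, s5}.
  \Diamond r \lor \Box r fails at s5, so \Box (\Diamond r \lor \Box r) is false at s0.
    At s5: \Diamond r is false, \Box r is false, so \Diamond r \lor \Box r is false.
      At s5: \Diamond r requires r at some successor in {s2}.
        At s2: r is false.
      So \Diamond r is false at s5.
      At s5: \Box r requires r at every successor {s2}.
        r fails at s2, so \Box r is false at s5.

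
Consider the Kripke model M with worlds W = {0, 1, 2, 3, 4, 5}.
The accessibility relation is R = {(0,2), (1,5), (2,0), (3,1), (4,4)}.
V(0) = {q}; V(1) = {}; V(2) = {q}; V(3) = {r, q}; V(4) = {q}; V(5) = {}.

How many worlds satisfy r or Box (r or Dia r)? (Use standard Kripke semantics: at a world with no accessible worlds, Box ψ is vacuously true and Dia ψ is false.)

2

Recall that Box ψ holds at a world iff ψ holds at every accessible world, and Dia ψ holds iff ψ holds at some accessible world.
Let φ = r or Box (r or Dia r). Evaluate φ at each world:
  0 (successors {2}): φ is false.
  1 (successors {5}): φ is false.
  2 (successors {0}): φ is false.
  3 (successors {1}): φ is true.
  4 (successors {4}): φ is false.
  5 (successors ∅): φ is true.
For instance, at 1:
  At 1: r is false, Box (r or Dia r) is false, so r or Box (r or Dia r) is false.
    At 1: Box (r or Dia r) requires r or Dia r at every successor {5}.
      r or Dia r fails at 5, so Box (r or Dia r) is false at 1.
Satisfying worlds: {3, 5}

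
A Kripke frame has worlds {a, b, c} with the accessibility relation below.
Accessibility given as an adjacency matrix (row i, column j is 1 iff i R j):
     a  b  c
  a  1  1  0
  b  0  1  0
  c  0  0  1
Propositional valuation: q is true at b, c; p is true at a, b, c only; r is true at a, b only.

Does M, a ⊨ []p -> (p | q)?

At a: []p is true, p | q is true, so []p -> (p | q) is true.
  At a: []p requires p at every successor {a, b}.
    At a: p is true.
    At b: p is true.
  So []p is true at a.

Yes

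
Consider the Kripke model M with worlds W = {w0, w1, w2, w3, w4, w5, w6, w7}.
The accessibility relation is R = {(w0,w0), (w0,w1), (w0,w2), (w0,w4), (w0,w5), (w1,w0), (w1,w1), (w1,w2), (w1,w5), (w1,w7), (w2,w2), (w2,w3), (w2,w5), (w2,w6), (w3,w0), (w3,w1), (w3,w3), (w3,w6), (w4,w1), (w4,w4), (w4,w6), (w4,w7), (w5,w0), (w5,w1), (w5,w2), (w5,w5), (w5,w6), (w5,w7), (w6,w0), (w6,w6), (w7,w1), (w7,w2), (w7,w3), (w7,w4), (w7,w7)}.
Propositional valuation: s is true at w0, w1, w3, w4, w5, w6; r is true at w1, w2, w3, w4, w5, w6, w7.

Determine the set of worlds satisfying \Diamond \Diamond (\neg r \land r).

Let φ = \Diamond \Diamond (\neg r \land r). Evaluate φ at each world:
  w0 (successors {w0, w1, w2, w4, w5}): φ is false.
  w1 (successors {w0, w1, w2, w5, w7}): φ is false.
  w2 (successors {w2, w3, w5, w6}): φ is false.
  w3 (successors {w0, w1, w3, w6}): φ is false.
  w4 (successors {w1, w4, w6, w7}): φ is false.
  w5 (successors {w0, w1, w2, w5, w6, w7}): φ is false.
  w6 (successors {w0, w6}): φ is false.
  w7 (successors {w1, w2, w3, w4, w7}): φ is false.
For instance, at w2:
  At w2: \Diamond \Diamond (\neg r \land r) requires \Diamond (\neg r \land r) at some successor in {w2, w3, w5, w6}.
    At w2: \Diamond (\neg r \land r) is false.
    At w3: \Diamond (\neg r \land r) is false.
    At w5: \Diamond (\neg r \land r) is false.
    At w6: \Diamond (\neg r \land r) is false.
  So \Diamond \Diamond (\neg r \land r) is false at w2.
Satisfying worlds: none.

none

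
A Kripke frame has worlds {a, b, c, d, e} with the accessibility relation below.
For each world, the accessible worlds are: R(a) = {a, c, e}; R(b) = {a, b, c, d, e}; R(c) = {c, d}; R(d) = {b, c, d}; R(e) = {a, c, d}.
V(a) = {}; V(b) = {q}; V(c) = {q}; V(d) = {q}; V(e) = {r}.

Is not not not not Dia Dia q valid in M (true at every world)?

Yes

Let φ = not not not not Dia Dia q. Evaluate φ at each world:
  a (successors {a, c, e}): φ is true.
  b (successors {a, b, c, d, e}): φ is true.
  c (successors {c, d}): φ is true.
  d (successors {b, c, d}): φ is true.
  e (successors {a, c, d}): φ is true.
For instance, at b:
  At b: not not not Dia Dia q is false, so not not not not Dia Dia q is true.
    At b: not not Dia Dia q is true, so not not not Dia Dia q is false.
      At b: not Dia Dia q is false, so not not Dia Dia q is true.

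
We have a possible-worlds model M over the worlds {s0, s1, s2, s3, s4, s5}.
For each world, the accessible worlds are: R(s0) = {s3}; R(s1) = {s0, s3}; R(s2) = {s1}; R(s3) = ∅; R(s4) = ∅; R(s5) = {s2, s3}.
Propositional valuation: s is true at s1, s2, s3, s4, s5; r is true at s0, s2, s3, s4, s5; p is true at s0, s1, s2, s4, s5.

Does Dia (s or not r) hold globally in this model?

Recall that Dia ψ holds at a world iff ψ holds at some accessible world.
Let φ = Dia (s or not r). Evaluate φ at each world:
  s0 (successors {s3}): φ is true.
  s1 (successors {s0, s3}): φ is true.
  s2 (successors {s1}): φ is true.
  s3 (successors ∅): φ is false.
  s4 (successors ∅): φ is false.
  s5 (successors {s2, s3}): φ is true.
Detail at s3 (counterexample):
  At s3: no accessible worlds, so Dia (s or not r) is false.

No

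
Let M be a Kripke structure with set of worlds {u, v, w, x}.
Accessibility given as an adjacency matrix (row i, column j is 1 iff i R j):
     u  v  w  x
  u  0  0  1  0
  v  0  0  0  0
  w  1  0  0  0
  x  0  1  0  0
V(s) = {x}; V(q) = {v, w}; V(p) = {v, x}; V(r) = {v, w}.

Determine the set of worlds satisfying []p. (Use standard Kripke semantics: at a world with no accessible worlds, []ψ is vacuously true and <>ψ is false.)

Recall that []ψ holds at a world iff ψ holds at every accessible world, and <>ψ holds iff ψ holds at some accessible world.
Let φ = []p. Evaluate φ at each world:
  u (successors {w}): φ is false.
  v (successors ∅): φ is true.
  w (successors {u}): φ is false.
  x (successors {v}): φ is true.
For instance, at x:
  At x: []p requires p at every successor {v}.
    At v: p is true.
  So []p is true at x.
Satisfying worlds: {v, x}

v, x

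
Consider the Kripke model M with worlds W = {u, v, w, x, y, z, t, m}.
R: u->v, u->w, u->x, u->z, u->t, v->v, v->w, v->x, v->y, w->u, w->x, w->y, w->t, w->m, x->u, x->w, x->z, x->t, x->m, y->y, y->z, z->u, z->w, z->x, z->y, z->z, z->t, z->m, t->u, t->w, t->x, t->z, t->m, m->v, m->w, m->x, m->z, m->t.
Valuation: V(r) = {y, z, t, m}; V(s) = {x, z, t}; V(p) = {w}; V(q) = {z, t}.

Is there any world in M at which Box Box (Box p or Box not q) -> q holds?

Let φ = Box Box (Box p or Box not q) -> q. Evaluate φ at each world:
  u (successors {v, w, x, z, t}): φ is true.
  v (successors {v, w, x, y}): φ is true.
  w (successors {u, x, y, t, m}): φ is true.
  x (successors {u, w, z, t, m}): φ is true.
  y (successors {y, z}): φ is true.
  z (successors {u, w, x, y, z, t, m}): φ is true.
  t (successors {u, w, x, z, m}): φ is true.
  m (successors {v, w, x, z, t}): φ is true.
Detail at u (witness):
  At u: Box Box (Box p or Box not q) is false, q is false, so Box Box (Box p or Box not q) -> q is true.
    At u: Box Box (Box p or Box not q) requires Box (Box p or Box not q) at every successor {v, w, x, z, t}.
      Box (Box p or Box not q) fails at v, so Box Box (Box p or Box not q) is false at u.

Yes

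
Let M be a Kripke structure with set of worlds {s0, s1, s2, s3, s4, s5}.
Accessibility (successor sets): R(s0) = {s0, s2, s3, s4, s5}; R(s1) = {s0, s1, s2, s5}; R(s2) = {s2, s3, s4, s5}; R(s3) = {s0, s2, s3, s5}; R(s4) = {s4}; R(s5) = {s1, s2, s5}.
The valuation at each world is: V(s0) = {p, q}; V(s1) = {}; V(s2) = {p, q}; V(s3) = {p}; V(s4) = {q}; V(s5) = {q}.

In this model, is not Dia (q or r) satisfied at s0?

No

At s0: Dia (q or r) is true, so not Dia (q or r) is false.
  At s0: Dia (q or r) requires q or r at some successor in {s0, s2, s3, s4, s5}.
    q or r holds at s0, so Dia (q or r) is true at s0.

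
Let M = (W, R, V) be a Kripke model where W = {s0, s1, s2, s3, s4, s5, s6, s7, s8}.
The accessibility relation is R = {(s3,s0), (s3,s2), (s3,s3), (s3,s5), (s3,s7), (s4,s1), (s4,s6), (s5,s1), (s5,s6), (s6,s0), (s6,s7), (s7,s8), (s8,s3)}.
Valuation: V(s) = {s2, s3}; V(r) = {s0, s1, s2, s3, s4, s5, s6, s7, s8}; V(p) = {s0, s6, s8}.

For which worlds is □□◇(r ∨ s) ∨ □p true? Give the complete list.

Recall that □ψ holds at a world iff ψ holds at every accessible world, and ◇ψ holds iff ψ holds at some accessible world.
Let φ = □□◇(r ∨ s) ∨ □p. Evaluate φ at each world:
  s0 (successors ∅): φ is true.
  s1 (successors ∅): φ is true.
  s2 (successors ∅): φ is true.
  s3 (successors {s0, s2, s3, s5, s7}): φ is false.
  s4 (successors {s1, s6}): φ is false.
  s5 (successors {s1, s6}): φ is false.
  s6 (successors {s0, s7}): φ is true.
  s7 (successors {s8}): φ is true.
  s8 (successors {s3}): φ is false.
For instance, at s4:
  At s4: □□◇(r ∨ s) is false, □p is false, so □□◇(r ∨ s) ∨ □p is false.
    At s4: □□◇(r ∨ s) requires □◇(r ∨ s) at every successor {s1, s6}.
      □◇(r ∨ s) fails at s6, so □□◇(r ∨ s) is false at s4.
    At s4: □p requires p at every successor {s1, s6}.
      p fails at s1, so □p is false at s4.
Satisfying worlds: {s0, s1, s2, s6, s7}

s0, s1, s2, s6, s7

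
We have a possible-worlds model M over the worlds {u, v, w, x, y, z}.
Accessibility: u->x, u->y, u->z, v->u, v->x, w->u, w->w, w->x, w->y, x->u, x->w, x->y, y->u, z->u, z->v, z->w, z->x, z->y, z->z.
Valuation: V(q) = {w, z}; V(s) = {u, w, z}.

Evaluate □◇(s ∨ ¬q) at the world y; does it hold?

Yes

At y: □◇(s ∨ ¬q) requires ◇(s ∨ ¬q) at every successor {u}.
    At u: ◇(s ∨ ¬q) requires s ∨ ¬q at some successor in {x, y, z}.
      s ∨ ¬q holds at x, so ◇(s ∨ ¬q) is true at u.
So □◇(s ∨ ¬q) is true at y.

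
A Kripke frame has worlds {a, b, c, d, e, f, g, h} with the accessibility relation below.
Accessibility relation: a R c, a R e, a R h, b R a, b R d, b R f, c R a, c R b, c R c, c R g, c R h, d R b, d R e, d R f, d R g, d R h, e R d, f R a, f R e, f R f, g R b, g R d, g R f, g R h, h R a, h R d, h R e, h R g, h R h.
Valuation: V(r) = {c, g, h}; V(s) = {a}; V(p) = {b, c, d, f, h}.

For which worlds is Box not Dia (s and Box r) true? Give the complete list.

Let φ = Box not Dia (s and Box r). Evaluate φ at each world:
  a (successors {c, e, h}): φ is true.
  b (successors {a, d, f}): φ is true.
  c (successors {a, b, c, g, h}): φ is true.
  d (successors {b, e, f, g, h}): φ is true.
  e (successors {d}): φ is true.
  f (successors {a, e, f}): φ is true.
  g (successors {b, d, f, h}): φ is true.
  h (successors {a, d, e, g, h}): φ is true.
For instance, at h:
  At h: Box not Dia (s and Box r) requires not Dia (s and Box r) at every successor {a, d, e, g, h}.
    At a: not Dia (s and Box r) is true.
    At d: not Dia (s and Box r) is true.
    At e: not Dia (s and Box r) is true.
    At g: not Dia (s and Box r) is true.
    At h: not Dia (s and Box r) is true.
  So Box not Dia (s and Box r) is true at h.
Satisfying worlds: {a, b, c, d, e, f, g, h}

a, b, c, d, e, f, g, h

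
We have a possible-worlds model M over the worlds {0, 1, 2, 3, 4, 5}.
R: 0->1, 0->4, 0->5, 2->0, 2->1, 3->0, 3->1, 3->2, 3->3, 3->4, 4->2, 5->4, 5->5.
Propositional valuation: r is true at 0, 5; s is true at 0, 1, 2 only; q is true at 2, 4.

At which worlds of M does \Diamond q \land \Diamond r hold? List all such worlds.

Let φ = \Diamond q \land \Diamond r. Evaluate φ at each world:
  0 (successors {1, 4, 5}): φ is true.
  1 (successors ∅): φ is false.
  2 (successors {0, 1}): φ is false.
  3 (successors {0, 1, 2, 3, 4}): φ is true.
  4 (successors {2}): φ is false.
  5 (successors {4, 5}): φ is true.
For instance, at 2:
  At 2: \Diamond q is false, \Diamond r is true, so \Diamond q \land \Diamond r is false.
    At 2: \Diamond q requires q at some successor in {0, 1}.
      At 0: q is false.
      At 1: q is false.
    So \Diamond q is false at 2.
    At 2: \Diamond r requires r at some successor in {0, 1}.
      r holds at 0, so \Diamond r is true at 2.
Satisfying worlds: {0, 3, 5}

0, 3, 5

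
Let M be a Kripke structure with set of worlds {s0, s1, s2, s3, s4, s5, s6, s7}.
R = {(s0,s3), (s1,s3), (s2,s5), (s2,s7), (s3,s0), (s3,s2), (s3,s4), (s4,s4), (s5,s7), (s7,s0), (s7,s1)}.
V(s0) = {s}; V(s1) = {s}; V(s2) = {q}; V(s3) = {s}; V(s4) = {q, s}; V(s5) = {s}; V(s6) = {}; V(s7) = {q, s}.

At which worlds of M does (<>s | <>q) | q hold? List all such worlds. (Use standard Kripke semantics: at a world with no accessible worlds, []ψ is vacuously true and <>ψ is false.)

s0, s1, s2, s3, s4, s5, s7

Let φ = (<>s | <>q) | q. Evaluate φ at each world:
  s0 (successors {s3}): φ is true.
  s1 (successors {s3}): φ is true.
  s2 (successors {s5, s7}): φ is true.
  s3 (successors {s0, s2, s4}): φ is true.
  s4 (successors {s4}): φ is true.
  s5 (successors {s7}): φ is true.
  s6 (successors ∅): φ is false.
  s7 (successors {s0, s1}): φ is true.
For instance, at s5:
  At s5: <>s | <>q is true, q is false, so (<>s | <>q) | q is true.
    At s5: <>s is true, <>q is true, so <>s | <>q is true.
      At s5: <>s requires s at some successor in {s7}.
        s holds at s7, so <>s is true at s5.
      At s5: <>q requires q at some successor in {s7}.
        q holds at s7, so <>q is true at s5.
Satisfying worlds: {s0, s1, s2, s3, s4, s5, s7}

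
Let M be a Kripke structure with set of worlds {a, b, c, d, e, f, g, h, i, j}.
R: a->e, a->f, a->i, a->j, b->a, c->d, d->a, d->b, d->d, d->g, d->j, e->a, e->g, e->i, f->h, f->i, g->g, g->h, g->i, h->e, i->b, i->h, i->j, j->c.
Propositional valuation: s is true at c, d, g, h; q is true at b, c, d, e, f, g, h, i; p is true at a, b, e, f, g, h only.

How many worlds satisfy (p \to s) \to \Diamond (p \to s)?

9

Let φ = (p \to s) \to \Diamond (p \to s). Evaluate φ at each world:
  a (successors {e, f, i, j}): φ is true.
  b (successors {a}): φ is true.
  c (successors {d}): φ is true.
  d (successors {a, b, d, g, j}): φ is true.
  e (successors {a, g, i}): φ is true.
  f (successors {h, i}): φ is true.
  g (successors {g, h, i}): φ is true.
  h (successors {e}): φ is false.
  i (successors {b, h, j}): φ is true.
  j (successors {c}): φ is true.
For instance, at d:
  At d: p \to s is true, \Diamond (p \to s) is true, so (p \to s) \to \Diamond (p \to s) is true.
    At d: \Diamond (p \to s) requires p \to s at some successor in {a, b, d, g, j}.
      p \to s holds at d, so \Diamond (p \to s) is true at d.
Satisfying worlds: {a, b, c, d, e, f, g, i, j}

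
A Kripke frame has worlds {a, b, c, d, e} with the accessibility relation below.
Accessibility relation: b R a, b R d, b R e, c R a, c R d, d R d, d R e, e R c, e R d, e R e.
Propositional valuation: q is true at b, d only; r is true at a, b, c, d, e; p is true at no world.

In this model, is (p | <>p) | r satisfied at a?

At a: p | <>p is false, r is true, so (p | <>p) | r is true.
  At a: p is false, <>p is false, so p | <>p is false.
    At a: no accessible worlds, so <>p is false.

Yes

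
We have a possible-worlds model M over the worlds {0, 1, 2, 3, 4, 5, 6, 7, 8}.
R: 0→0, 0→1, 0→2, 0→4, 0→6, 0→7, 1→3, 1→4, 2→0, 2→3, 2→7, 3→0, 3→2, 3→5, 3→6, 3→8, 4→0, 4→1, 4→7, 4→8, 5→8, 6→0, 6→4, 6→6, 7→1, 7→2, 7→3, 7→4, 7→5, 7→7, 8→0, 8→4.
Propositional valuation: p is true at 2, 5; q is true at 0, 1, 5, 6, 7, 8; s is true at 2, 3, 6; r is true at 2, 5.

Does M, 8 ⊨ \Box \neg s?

Yes

At 8: \Box \neg s requires \neg s at every successor {0, 4}.
  At 0: \neg s is true.
  At 4: \neg s is true.
So \Box \neg s is true at 8.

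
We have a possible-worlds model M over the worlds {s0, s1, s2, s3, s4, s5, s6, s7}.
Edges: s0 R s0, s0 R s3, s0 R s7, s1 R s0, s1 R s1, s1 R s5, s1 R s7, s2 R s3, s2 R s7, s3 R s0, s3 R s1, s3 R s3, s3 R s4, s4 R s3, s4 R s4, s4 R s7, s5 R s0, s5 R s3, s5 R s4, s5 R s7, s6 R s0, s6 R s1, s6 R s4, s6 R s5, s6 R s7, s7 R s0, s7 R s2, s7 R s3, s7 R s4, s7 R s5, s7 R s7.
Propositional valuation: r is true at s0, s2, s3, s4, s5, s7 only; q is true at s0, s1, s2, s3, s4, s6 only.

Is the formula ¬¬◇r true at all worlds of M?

Yes

Let φ = ¬¬◇r. Evaluate φ at each world:
  s0 (successors {s0, s3, s7}): φ is true.
  s1 (successors {s0, s1, s5, s7}): φ is true.
  s2 (successors {s3, s7}): φ is true.
  s3 (successors {s0, s1, s3, s4}): φ is true.
  s4 (successors {s3, s4, s7}): φ is true.
  s5 (successors {s0, s3, s4, s7}): φ is true.
  s6 (successors {s0, s1, s4, s5, s7}): φ is true.
  s7 (successors {s0, s2, s3, s4, s5, s7}): φ is true.
For instance, at s2:
  At s2: ¬◇r is false, so ¬¬◇r is true.
    At s2: ◇r is true, so ¬◇r is false.
      At s2: ◇r requires r at some successor in {s3, s7}.
        r holds at s3, so ◇r is true at s2.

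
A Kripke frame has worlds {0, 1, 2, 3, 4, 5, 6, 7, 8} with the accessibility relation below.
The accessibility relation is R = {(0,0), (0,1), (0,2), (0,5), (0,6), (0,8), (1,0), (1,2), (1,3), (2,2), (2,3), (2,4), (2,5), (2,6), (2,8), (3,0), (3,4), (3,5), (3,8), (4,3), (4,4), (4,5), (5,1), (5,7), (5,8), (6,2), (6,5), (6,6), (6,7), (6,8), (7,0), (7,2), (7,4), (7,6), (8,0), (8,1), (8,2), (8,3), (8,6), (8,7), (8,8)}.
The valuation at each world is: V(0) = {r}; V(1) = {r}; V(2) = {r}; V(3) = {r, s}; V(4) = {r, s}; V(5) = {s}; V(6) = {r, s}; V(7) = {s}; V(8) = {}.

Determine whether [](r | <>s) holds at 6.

At 6: [](r | <>s) requires r | <>s at every successor {2, 5, 6, 7, 8}.
  At 2: r | <>s is true.
  At 5: r | <>s is true.
  At 6: r | <>s is true.
  At 7: r | <>s is true.
  At 8: r | <>s is true.
So [](r | <>s) is true at 6.

Yes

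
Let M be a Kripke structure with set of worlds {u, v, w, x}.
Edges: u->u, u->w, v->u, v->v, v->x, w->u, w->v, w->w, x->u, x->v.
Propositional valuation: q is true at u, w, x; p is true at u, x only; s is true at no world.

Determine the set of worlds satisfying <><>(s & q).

Let φ = <><>(s & q). Evaluate φ at each world:
  u (successors {u, w}): φ is false.
  v (successors {u, v, x}): φ is false.
  w (successors {u, v, w}): φ is false.
  x (successors {u, v}): φ is false.
For instance, at x:
  At x: <><>(s & q) requires <>(s & q) at some successor in {u, v}.
    At u: <>(s & q) is false.
    At v: <>(s & q) is false.
  So <><>(s & q) is false at x.
Satisfying worlds: none.

none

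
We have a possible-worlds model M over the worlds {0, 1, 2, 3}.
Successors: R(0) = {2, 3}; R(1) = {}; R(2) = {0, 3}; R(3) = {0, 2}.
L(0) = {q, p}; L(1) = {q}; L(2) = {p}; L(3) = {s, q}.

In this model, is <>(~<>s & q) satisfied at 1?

No

Recall that <>ψ holds at a world iff ψ holds at some accessible world.
At 1: no accessible worlds, so <>(~<>s & q) is false.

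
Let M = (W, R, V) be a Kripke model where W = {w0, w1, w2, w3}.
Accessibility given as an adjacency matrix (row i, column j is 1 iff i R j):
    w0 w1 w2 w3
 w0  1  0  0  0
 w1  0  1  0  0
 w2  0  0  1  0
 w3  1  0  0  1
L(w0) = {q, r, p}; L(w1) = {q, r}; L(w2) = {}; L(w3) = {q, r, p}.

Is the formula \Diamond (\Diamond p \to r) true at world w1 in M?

Yes

At w1: \Diamond (\Diamond p \to r) requires \Diamond p \to r at some successor in {w1}.
  \Diamond p \to r holds at w1, so \Diamond (\Diamond p \to r) is true at w1.
    At w1: \Diamond p is false, r is true, so \Diamond p \to r is true.
      At w1: \Diamond p requires p at some successor in {w1}.
        At w1: p is false.
      So \Diamond p is false at w1.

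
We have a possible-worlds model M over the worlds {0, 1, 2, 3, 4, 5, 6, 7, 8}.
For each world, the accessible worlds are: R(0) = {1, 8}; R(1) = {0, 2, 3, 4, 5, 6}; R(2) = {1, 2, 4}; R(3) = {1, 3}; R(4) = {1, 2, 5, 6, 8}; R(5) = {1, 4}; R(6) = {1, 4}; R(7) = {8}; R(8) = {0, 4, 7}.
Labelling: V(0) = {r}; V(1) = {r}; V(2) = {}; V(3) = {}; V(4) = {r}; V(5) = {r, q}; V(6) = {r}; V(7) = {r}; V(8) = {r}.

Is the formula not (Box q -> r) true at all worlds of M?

No

Let φ = not (Box q -> r). Evaluate φ at each world:
  0 (successors {1, 8}): φ is false.
  1 (successors {0, 2, 3, 4, 5, 6}): φ is false.
  2 (successors {1, 2, 4}): φ is false.
  3 (successors {1, 3}): φ is false.
  4 (successors {1, 2, 5, 6, 8}): φ is false.
  5 (successors {1, 4}): φ is false.
  6 (successors {1, 4}): φ is false.
  7 (successors {8}): φ is false.
  8 (successors {0, 4, 7}): φ is false.
Detail at 0 (counterexample):
  At 0: Box q -> r is true, so not (Box q -> r) is false.
    At 0: Box q is false, r is true, so Box q -> r is true.
      At 0: Box q requires q at every successor {1, 8}.
        q fails at 1, so Box q is false at 0.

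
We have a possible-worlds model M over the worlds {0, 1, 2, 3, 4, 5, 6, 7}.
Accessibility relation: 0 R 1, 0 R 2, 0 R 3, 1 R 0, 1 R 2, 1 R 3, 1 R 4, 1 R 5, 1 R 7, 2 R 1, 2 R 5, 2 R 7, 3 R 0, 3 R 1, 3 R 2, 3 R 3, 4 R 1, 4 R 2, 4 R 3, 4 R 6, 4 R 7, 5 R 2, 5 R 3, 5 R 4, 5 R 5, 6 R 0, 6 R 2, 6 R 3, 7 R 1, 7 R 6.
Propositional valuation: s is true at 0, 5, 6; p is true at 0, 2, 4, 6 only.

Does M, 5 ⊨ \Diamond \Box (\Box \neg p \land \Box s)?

No

At 5: \Diamond \Box (\Box \neg p \land \Box s) requires \Box (\Box \neg p \land \Box s) at some successor in {2, 3, 4, 5}.
  At 2: \Box (\Box \neg p \land \Box s) is false.
  At 3: \Box (\Box \neg p \land \Box s) is false.
  At 4: \Box (\Box \neg p \land \Box s) is false.
  At 5: \Box (\Box \neg p \land \Box s) is false.
So \Diamond \Box (\Box \neg p \land \Box s) is false at 5.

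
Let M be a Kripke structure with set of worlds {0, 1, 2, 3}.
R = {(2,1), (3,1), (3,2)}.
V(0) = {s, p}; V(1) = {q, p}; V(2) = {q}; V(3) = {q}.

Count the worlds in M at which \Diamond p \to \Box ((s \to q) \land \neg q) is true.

Recall that \Box ψ holds at a world iff ψ holds at every accessible world, and \Diamond ψ holds iff ψ holds at some accessible world.
Let φ = \Diamond p \to \Box ((s \to q) \land \neg q). Evaluate φ at each world:
  0 (successors ∅): φ is true.
  1 (successors ∅): φ is true.
  2 (successors {1}): φ is false.
  3 (successors {1, 2}): φ is false.
For instance, at 3:
  At 3: \Diamond p is true, \Box ((s \to q) \land \neg q) is false, so \Diamond p \to \Box ((s \to q) \land \neg q) is false.
    At 3: \Diamond p requires p at some successor in {1, 2}.
      p holds at 1, so \Diamond p is true at 3.
    At 3: \Box ((s \to q) \land \neg q) requires (s \to q) \land \neg q at every successor {1, 2}.
      (s \to q) \land \neg q fails at 1, so \Box ((s \to q) \land \neg q) is false at 3.
Satisfying worlds: {0, 1}

2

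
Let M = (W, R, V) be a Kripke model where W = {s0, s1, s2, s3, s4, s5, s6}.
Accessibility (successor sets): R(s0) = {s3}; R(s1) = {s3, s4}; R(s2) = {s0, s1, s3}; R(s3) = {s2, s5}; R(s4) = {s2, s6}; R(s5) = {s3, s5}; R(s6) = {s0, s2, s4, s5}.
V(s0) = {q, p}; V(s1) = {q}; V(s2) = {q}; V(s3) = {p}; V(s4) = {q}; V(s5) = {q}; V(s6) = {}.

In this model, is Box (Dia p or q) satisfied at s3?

Yes

At s3: Box (Dia p or q) requires Dia p or q at every successor {s2, s5}.
    At s2: Dia p is true, q is true, so Dia p or q is true.
      At s2: Dia p requires p at some successor in {s0, s1, s3}.
        p holds at s0, so Dia p is true at s2.
    At s5: Dia p is true, q is true, so Dia p or q is true.
      At s5: Dia p requires p at some successor in {s3, s5}.
        p holds at s3, so Dia p is true at s5.
So Box (Dia p or q) is true at s3.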